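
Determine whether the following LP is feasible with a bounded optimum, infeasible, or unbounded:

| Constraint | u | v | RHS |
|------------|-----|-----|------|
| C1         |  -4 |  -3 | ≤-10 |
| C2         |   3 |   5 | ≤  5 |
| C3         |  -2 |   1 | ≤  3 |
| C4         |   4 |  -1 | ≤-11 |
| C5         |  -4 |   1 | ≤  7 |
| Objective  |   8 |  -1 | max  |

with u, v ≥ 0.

Infeasible (no feasible solution exists)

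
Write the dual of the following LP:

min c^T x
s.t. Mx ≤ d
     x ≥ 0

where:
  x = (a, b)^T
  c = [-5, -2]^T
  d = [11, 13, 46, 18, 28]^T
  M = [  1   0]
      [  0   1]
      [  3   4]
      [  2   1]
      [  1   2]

Primal min cᵀx s.t. Ax ≤ b, x ≥ 0  →  Dual max −bᵀy s.t. Aᵀy ≥ −c, y ≥ 0.

Maximize: z = -11y1 - 13y2 - 46y3 - 18y4 - 28y5

Subject to:
  y1 + 3y3 + 2y4 + y5 ≥ 5
  y2 + 4y3 + y4 + 2y5 ≥ 2
  y1, y2, y3, y4, y5 ≥ 0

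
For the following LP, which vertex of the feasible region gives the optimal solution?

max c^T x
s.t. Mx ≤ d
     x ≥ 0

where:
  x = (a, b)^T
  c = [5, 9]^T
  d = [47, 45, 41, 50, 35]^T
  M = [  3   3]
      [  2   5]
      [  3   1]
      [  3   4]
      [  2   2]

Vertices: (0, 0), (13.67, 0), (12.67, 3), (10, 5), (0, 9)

Evaluate the objective at each vertex of the feasible region:
  z(0, 0) = 0
  z(13.67, 0) = 68.33
  z(12.67, 3) = 90.33
  z(10, 5) = 95  ←
  z(0, 9) = 81
The maximum is at a = 10, b = 5.

(10, 5)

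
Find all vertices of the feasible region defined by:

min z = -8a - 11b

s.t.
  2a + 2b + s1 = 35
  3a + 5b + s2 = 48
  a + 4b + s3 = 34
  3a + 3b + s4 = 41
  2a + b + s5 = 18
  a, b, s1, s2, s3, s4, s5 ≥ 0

(0, 0), (9, 0), (6, 6), (3.143, 7.714), (0, 8.5)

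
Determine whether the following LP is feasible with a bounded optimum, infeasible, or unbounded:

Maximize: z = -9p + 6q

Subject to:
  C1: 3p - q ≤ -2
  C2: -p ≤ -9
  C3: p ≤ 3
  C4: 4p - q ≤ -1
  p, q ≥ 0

Infeasible (no feasible solution exists)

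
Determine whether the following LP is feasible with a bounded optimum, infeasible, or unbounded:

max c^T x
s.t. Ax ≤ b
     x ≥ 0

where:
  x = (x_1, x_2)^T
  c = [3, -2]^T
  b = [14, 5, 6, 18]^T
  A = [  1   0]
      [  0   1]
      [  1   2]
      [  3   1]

Feasible with a bounded optimal solution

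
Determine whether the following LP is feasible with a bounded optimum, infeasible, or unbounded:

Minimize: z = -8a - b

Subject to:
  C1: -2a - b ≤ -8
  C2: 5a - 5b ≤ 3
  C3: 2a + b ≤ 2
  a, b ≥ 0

Infeasible (no feasible solution exists)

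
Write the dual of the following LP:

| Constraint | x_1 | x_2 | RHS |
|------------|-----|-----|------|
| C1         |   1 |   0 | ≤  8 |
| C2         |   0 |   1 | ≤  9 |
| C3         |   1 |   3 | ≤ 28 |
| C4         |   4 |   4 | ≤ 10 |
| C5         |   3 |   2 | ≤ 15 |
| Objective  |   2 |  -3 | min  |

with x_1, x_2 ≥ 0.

Primal min cᵀx s.t. Ax ≤ b, x ≥ 0  →  Dual max −bᵀy s.t. Aᵀy ≥ −c, y ≥ 0.

Maximize: z = -8y1 - 9y2 - 28y3 - 10y4 - 15y5

Subject to:
  y1 + y3 + 4y4 + 3y5 ≥ -2
  y2 + 3y3 + 4y4 + 2y5 ≥ 3
  y1, y2, y3, y4, y5 ≥ 0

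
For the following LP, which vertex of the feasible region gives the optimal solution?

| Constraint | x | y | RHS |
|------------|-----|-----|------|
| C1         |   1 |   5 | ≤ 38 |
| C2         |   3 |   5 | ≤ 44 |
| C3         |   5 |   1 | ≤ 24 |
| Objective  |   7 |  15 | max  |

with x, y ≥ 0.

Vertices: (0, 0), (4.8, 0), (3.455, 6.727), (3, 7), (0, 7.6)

Evaluate the objective at each vertex of the feasible region:
  z(0, 0) = 0
  z(4.8, 0) = 33.6
  z(3.455, 6.727) = 125.1
  z(3, 7) = 126  ←
  z(0, 7.6) = 114
The maximum is at x = 3, y = 7.

(3, 7)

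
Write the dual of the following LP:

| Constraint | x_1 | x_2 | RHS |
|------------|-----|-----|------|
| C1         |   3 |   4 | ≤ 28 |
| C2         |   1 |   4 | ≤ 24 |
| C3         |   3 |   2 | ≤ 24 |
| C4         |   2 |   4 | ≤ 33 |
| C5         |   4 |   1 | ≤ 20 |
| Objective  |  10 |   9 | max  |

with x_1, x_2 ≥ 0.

Primal max cᵀx s.t. Ax ≤ b, x ≥ 0  →  Dual min bᵀy s.t. Aᵀy ≥ c, y ≥ 0.

Minimize: z = 28y1 + 24y2 + 24y3 + 33y4 + 20y5

Subject to:
  3y1 + y2 + 3y3 + 2y4 + 4y5 ≥ 10
  4y1 + 4y2 + 2y3 + 4y4 + y5 ≥ 9
  y1, y2, y3, y4, y5 ≥ 0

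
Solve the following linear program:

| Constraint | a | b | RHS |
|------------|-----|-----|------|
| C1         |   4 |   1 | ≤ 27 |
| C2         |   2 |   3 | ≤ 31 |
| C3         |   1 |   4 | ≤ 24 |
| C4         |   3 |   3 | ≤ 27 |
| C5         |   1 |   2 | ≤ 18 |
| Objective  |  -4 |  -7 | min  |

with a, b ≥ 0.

Evaluate the objective at each vertex of the feasible region:
  z(0, 0) = 0
  z(6.75, 0) = -27
  z(6, 3) = -45
  z(4, 5) = -51  ←
  z(0, 6) = -42
The minimum is at a = 4, b = 5.

a = 4, b = 5, z = -51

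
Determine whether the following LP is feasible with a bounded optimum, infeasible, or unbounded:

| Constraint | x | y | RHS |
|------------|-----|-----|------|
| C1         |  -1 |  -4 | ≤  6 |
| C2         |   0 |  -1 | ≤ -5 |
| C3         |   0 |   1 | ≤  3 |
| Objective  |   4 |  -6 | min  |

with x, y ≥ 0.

Infeasible (no feasible solution exists)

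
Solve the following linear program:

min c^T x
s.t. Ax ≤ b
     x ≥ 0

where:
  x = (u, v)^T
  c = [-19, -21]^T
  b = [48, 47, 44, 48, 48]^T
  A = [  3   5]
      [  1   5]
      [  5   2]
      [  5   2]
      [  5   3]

Evaluate the objective at each vertex of the feasible region:
  z(0, 0) = 0
  z(8.8, 0) = -167.2
  z(7.2, 4) = -220.8
  z(6, 6) = -240  ←
  z(0.5, 9.3) = -204.8
  z(0, 9.4) = -197.4
The minimum is at u = 6, v = 6.

u = 6, v = 6, z = -240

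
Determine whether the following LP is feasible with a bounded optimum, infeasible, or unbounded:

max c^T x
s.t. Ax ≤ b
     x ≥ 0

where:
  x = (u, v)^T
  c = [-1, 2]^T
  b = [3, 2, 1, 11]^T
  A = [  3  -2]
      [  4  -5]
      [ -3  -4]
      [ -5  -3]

Unbounded (objective can increase without bound)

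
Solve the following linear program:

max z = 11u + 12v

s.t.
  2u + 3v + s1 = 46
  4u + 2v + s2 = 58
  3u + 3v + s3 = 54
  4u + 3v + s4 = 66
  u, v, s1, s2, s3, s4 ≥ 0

Evaluate the objective at each vertex of the feasible region:
  z(0, 0) = 0
  z(14.5, 0) = 159.5
  z(11, 7) = 205
  z(8, 10) = 208  ←
  z(0, 15.33) = 184
The maximum is at u = 8, v = 10.

u = 8, v = 10, z = 208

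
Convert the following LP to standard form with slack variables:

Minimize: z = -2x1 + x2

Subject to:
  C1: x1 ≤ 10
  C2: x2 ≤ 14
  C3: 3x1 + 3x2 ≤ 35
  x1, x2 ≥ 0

min z = -2x1 + x2

s.t.
  x1 + s1 = 10
  x2 + s2 = 14
  3x1 + 3x2 + s3 = 35
  x1, x2, s1, s2, s3 ≥ 0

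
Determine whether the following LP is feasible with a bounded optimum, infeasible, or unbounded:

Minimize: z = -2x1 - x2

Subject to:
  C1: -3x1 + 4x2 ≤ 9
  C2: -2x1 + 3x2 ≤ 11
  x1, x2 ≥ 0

Unbounded (objective can decrease without bound)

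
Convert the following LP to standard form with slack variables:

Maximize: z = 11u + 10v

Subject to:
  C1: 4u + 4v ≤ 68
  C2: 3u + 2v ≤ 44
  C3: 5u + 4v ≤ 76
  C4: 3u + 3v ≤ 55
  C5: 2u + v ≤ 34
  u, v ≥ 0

max z = 11u + 10v

s.t.
  4u + 4v + s1 = 68
  3u + 2v + s2 = 44
  5u + 4v + s3 = 76
  3u + 3v + s4 = 55
  2u + v + s5 = 34
  u, v, s1, s2, s3, s4, s5 ≥ 0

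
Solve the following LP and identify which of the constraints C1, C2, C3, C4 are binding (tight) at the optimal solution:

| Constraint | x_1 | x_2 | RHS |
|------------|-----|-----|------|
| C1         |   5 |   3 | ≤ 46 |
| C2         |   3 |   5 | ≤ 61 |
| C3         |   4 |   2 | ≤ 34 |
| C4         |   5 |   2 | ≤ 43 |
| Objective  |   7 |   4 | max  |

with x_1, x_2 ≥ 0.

At x_1 = 5, x_2 = 7, compute slack b - a·x for each constraint:
  C1: 46 − 46 = 0  (binding)
  C2: 61 − 50 = 11  (slack)
  C3: 34 − 34 = 0  (binding)
  C4: 43 − 39 = 4  (slack)

Optimal: x_1 = 5, x_2 = 7
Binding: C1, C3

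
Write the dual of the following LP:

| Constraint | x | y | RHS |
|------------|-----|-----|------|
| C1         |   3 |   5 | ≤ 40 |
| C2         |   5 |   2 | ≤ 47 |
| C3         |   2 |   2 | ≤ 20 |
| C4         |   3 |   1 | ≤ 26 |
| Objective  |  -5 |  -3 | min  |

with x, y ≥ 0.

Primal min cᵀx s.t. Ax ≤ b, x ≥ 0  →  Dual max −bᵀy s.t. Aᵀy ≥ −c, y ≥ 0.

Maximize: z = -40y1 - 47y2 - 20y3 - 26y4

Subject to:
  3y1 + 5y2 + 2y3 + 3y4 ≥ 5
  5y1 + 2y2 + 2y3 + y4 ≥ 3
  y1, y2, y3, y4 ≥ 0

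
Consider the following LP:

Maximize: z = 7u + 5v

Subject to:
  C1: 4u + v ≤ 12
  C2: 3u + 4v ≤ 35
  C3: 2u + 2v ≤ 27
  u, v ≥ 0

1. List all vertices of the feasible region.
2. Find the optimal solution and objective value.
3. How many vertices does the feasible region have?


1. (0, 0), (3, 0), (1, 8), (0, 8.75)
2. u = 1, v = 8, z = 47
3. 4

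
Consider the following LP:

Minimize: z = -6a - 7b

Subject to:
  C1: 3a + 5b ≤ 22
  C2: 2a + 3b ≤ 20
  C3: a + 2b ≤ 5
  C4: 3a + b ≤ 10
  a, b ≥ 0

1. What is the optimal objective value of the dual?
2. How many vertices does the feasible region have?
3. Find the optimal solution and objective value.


1. -25
2. 4
3. a = 3, b = 1, z = -25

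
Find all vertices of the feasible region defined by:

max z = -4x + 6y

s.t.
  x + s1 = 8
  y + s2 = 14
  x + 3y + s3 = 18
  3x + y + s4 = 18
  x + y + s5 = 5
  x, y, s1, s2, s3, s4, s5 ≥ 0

(0, 0), (5, 0), (0, 5)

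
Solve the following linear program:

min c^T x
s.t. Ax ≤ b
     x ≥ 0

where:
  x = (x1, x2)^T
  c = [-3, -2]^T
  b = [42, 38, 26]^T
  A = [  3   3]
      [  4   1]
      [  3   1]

Evaluate the objective at each vertex of the feasible region:
  z(0, 0) = 0
  z(8.667, 0) = -26
  z(6, 8) = -34  ←
  z(0, 14) = -28
The minimum is at x1 = 6, x2 = 8.

x1 = 6, x2 = 8, z = -34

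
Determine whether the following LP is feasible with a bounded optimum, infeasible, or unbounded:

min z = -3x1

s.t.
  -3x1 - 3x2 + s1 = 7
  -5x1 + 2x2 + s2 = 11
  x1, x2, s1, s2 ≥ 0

Unbounded (objective can decrease without bound)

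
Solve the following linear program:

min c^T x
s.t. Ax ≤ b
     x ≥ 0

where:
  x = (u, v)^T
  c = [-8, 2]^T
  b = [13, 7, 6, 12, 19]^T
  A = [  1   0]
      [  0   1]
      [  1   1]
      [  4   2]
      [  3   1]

Evaluate the objective at each vertex of the feasible region:
  z(0, 0) = 0
  z(3, 0) = -24  ←
  z(0, 6) = 12
The minimum is at u = 3, v = 0.

u = 3, v = 0, z = -24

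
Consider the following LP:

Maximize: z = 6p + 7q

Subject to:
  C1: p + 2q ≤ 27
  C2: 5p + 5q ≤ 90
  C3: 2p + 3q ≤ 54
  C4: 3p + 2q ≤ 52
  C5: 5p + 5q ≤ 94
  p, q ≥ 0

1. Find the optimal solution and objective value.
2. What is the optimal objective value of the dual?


1. p = 9, q = 9, z = 117
2. 117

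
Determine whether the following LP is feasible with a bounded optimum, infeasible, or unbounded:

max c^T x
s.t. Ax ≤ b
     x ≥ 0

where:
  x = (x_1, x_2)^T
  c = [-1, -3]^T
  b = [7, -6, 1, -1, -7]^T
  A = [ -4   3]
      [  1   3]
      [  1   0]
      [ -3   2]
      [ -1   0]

Infeasible (no feasible solution exists)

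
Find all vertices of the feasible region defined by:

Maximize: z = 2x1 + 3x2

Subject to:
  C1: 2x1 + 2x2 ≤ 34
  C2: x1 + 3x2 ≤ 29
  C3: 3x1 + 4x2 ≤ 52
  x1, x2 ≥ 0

(0, 0), (17, 0), (16, 1), (8, 7), (0, 9.667)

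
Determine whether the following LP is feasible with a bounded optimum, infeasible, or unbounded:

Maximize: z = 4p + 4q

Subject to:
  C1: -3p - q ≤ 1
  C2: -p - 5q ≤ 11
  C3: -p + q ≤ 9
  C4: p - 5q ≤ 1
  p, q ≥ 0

Unbounded (objective can increase without bound)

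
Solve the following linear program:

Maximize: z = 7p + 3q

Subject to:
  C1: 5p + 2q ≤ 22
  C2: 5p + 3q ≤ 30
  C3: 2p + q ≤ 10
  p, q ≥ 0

Evaluate the objective at each vertex of the feasible region:
  z(0, 0) = 0
  z(4.4, 0) = 30.8
  z(2, 6) = 32  ←
  z(0, 10) = 30
The maximum is at p = 2, q = 6.

p = 2, q = 6, z = 32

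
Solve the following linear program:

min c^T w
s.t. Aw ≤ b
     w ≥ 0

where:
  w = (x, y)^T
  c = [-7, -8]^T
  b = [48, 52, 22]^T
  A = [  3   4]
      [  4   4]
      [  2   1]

Evaluate the objective at each vertex of the feasible region:
  z(0, 0) = 0
  z(11, 0) = -77
  z(9, 4) = -95
  z(4, 9) = -100  ←
  z(0, 12) = -96
The minimum is at x = 4, y = 9.

x = 4, y = 9, z = -100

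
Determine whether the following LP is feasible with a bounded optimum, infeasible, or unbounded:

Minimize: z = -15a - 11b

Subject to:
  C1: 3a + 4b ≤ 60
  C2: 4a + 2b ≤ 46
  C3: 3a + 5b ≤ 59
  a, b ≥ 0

Feasible with a bounded optimal solution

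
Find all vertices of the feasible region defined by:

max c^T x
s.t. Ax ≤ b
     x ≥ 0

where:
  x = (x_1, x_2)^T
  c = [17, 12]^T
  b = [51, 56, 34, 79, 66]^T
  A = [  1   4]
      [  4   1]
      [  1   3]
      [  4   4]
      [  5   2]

(0, 0), (13.2, 0), (10, 8), (0, 11.33)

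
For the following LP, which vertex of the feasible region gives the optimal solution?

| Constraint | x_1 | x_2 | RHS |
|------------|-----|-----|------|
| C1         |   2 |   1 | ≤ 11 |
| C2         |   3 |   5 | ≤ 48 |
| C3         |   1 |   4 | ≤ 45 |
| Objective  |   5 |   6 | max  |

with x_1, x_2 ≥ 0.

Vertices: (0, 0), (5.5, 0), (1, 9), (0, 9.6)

Evaluate the objective at each vertex of the feasible region:
  z(0, 0) = 0
  z(5.5, 0) = 27.5
  z(1, 9) = 59  ←
  z(0, 9.6) = 57.6
The maximum is at x_1 = 1, x_2 = 9.

(1, 9)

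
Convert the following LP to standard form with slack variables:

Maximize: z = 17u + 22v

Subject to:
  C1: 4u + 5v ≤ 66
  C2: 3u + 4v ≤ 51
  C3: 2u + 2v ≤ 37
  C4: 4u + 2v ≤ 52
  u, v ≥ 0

max z = 17u + 22v

s.t.
  4u + 5v + s1 = 66
  3u + 4v + s2 = 51
  2u + 2v + s3 = 37
  4u + 2v + s4 = 52
  u, v, s1, s2, s3, s4 ≥ 0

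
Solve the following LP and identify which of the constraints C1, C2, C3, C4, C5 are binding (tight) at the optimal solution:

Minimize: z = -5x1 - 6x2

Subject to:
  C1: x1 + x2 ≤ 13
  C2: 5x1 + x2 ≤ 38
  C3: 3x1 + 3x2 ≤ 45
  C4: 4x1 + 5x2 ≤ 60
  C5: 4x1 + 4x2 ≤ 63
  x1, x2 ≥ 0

At x1 = 5, x2 = 8, compute slack b - a·x for each constraint:
  C1: 13 − 13 = 0  (binding)
  C2: 38 − 33 = 5  (slack)
  C3: 45 − 39 = 6  (slack)
  C4: 60 − 60 = 0  (binding)
  C5: 63 − 52 = 11  (slack)

Optimal: x1 = 5, x2 = 8
Binding: C1, C4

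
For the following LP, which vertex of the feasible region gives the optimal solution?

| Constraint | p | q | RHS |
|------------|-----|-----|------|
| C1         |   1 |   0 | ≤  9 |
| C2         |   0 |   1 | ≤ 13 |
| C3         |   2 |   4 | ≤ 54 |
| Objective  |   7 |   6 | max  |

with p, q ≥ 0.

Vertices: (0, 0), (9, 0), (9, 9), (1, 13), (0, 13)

Evaluate the objective at each vertex of the feasible region:
  z(0, 0) = 0
  z(9, 0) = 63
  z(9, 9) = 117  ←
  z(1, 13) = 85
  z(0, 13) = 78
The maximum is at p = 9, q = 9.

(9, 9)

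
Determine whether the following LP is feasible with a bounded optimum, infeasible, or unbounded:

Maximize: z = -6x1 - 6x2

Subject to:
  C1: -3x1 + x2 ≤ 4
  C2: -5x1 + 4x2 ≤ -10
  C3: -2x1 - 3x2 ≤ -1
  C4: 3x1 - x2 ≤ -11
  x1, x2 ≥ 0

Infeasible (no feasible solution exists)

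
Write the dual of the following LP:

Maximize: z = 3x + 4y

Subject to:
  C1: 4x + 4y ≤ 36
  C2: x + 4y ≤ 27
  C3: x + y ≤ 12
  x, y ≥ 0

Primal max cᵀx s.t. Ax ≤ b, x ≥ 0  →  Dual min bᵀy s.t. Aᵀy ≥ c, y ≥ 0.

Minimize: z = 36y1 + 27y2 + 12y3

Subject to:
  4y1 + y2 + y3 ≥ 3
  4y1 + 4y2 + y3 ≥ 4
  y1, y2, y3 ≥ 0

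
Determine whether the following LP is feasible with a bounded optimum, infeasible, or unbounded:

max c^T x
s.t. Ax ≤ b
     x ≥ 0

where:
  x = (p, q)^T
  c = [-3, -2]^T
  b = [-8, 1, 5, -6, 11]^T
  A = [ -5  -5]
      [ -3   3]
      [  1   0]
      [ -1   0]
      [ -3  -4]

Infeasible (no feasible solution exists)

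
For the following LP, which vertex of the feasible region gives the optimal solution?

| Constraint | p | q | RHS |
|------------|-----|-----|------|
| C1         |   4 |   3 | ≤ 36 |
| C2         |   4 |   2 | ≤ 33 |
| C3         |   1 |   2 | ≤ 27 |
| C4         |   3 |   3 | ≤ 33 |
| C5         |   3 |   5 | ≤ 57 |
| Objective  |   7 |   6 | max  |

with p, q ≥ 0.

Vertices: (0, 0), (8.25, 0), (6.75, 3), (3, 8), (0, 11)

Evaluate the objective at each vertex of the feasible region:
  z(0, 0) = 0
  z(8.25, 0) = 57.75
  z(6.75, 3) = 65.25
  z(3, 8) = 69  ←
  z(0, 11) = 66
The maximum is at p = 3, q = 8.

(3, 8)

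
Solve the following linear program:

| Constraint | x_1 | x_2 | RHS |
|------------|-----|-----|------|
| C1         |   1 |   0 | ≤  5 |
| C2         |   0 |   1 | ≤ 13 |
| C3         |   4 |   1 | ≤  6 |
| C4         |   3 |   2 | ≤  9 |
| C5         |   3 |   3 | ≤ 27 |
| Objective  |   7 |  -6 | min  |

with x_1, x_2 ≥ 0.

Evaluate the objective at each vertex of the feasible region:
  z(0, 0) = 0
  z(1.5, 0) = 10.5
  z(0.6, 3.6) = -17.4
  z(0, 4.5) = -27  ←
The minimum is at x_1 = 0, x_2 = 4.5.

x_1 = 0, x_2 = 4.5, z = -27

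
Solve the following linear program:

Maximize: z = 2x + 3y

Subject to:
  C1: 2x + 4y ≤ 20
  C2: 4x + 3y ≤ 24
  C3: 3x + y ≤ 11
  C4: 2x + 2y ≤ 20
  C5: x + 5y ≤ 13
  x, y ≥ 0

Evaluate the objective at each vertex of the feasible region:
  z(0, 0) = 0
  z(3.667, 0) = 7.333
  z(3, 2) = 12  ←
  z(0, 2.6) = 7.8
The maximum is at x = 3, y = 2.

x = 3, y = 2, z = 12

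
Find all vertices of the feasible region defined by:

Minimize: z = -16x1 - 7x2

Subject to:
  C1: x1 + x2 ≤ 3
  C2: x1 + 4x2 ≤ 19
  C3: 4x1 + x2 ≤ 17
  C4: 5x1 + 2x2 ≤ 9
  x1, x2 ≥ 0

(0, 0), (1.8, 0), (1, 2), (0, 3)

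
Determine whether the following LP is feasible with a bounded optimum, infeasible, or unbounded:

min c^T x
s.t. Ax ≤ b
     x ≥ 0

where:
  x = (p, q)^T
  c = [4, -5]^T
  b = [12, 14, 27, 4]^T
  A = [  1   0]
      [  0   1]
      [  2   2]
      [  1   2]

Feasible with a bounded optimal solution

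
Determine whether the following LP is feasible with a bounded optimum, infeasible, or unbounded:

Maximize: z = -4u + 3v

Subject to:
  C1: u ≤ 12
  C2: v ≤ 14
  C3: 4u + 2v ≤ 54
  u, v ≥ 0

Feasible with a bounded optimal solution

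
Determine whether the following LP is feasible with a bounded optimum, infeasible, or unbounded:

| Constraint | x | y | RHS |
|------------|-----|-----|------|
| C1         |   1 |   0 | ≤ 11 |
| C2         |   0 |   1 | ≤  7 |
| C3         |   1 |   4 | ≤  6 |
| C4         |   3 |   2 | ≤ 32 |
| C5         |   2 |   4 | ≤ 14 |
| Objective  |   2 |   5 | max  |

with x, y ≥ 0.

Feasible with a bounded optimal solution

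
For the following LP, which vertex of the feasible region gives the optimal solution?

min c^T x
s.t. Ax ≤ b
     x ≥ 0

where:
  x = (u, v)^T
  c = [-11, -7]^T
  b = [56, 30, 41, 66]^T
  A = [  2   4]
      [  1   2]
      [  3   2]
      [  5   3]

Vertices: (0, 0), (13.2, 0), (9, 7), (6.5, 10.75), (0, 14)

Evaluate the objective at each vertex of the feasible region:
  z(0, 0) = 0
  z(13.2, 0) = -145.2
  z(9, 7) = -148  ←
  z(6.5, 10.75) = -146.8
  z(0, 14) = -98
The minimum is at u = 9, v = 7.

(9, 7)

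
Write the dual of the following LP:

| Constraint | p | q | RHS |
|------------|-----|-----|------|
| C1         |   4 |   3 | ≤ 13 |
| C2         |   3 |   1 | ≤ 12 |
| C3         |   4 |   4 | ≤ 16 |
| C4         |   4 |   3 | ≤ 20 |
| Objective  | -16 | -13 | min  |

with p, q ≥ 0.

Primal min cᵀx s.t. Ax ≤ b, x ≥ 0  →  Dual max −bᵀy s.t. Aᵀy ≥ −c, y ≥ 0.

Maximize: z = -13y1 - 12y2 - 16y3 - 20y4

Subject to:
  4y1 + 3y2 + 4y3 + 4y4 ≥ 16
  3y1 + y2 + 4y3 + 3y4 ≥ 13
  y1, y2, y3, y4 ≥ 0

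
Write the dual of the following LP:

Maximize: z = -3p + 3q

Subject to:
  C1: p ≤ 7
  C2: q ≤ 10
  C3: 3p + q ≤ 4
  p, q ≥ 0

Primal max cᵀx s.t. Ax ≤ b, x ≥ 0  →  Dual min bᵀy s.t. Aᵀy ≥ c, y ≥ 0.

Minimize: z = 7y1 + 10y2 + 4y3

Subject to:
  y1 + 3y3 ≥ -3
  y2 + y3 ≥ 3
  y1, y2, y3 ≥ 0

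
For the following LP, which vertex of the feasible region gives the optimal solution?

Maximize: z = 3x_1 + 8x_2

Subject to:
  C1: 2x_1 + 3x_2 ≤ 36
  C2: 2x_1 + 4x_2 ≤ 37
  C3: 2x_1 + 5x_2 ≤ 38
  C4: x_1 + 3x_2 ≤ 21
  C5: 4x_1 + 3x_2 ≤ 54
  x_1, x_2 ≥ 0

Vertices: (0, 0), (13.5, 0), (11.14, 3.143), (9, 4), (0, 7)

Evaluate the objective at each vertex of the feasible region:
  z(0, 0) = 0
  z(13.5, 0) = 40.5
  z(11.14, 3.143) = 58.57
  z(9, 4) = 59  ←
  z(0, 7) = 56
The maximum is at x_1 = 9, x_2 = 4.

(9, 4)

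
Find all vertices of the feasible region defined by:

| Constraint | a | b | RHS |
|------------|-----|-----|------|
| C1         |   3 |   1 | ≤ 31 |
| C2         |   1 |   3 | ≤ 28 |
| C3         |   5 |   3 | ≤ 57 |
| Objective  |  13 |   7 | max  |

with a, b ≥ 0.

(0, 0), (10.33, 0), (9, 4), (7.25, 6.917), (0, 9.333)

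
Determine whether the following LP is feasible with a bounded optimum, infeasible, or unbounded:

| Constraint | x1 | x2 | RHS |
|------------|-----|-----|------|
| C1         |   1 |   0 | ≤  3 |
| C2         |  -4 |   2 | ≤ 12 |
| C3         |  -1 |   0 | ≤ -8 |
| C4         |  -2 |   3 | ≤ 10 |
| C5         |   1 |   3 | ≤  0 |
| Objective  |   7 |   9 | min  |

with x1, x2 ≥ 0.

Infeasible (no feasible solution exists)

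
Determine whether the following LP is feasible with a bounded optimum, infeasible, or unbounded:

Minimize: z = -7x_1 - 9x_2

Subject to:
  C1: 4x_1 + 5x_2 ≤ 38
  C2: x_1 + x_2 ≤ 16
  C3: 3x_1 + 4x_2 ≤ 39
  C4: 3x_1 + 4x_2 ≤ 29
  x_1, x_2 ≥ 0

Feasible with a bounded optimal solution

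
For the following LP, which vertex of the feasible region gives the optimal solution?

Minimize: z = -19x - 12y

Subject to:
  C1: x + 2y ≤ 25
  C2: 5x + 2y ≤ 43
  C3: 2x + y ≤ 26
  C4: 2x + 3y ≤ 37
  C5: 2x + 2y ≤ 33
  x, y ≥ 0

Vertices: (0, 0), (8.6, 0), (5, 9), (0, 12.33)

Evaluate the objective at each vertex of the feasible region:
  z(0, 0) = 0
  z(8.6, 0) = -163.4
  z(5, 9) = -203  ←
  z(0, 12.33) = -148
The minimum is at x = 5, y = 9.

(5, 9)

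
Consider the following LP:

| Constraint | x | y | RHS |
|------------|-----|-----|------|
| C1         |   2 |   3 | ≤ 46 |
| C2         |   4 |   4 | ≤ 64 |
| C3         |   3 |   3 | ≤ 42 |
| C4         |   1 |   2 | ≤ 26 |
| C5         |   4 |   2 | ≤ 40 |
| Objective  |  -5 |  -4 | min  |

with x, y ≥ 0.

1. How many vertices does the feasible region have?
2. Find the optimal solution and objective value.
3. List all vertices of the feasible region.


1. 5
2. x = 6, y = 8, z = -62
3. (0, 0), (10, 0), (6, 8), (2, 12), (0, 13)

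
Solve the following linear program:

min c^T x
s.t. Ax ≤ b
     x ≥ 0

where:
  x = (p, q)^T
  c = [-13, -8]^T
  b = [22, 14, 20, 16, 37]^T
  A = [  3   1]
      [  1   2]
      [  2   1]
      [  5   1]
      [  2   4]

Evaluate the objective at each vertex of the feasible region:
  z(0, 0) = 0
  z(3.2, 0) = -41.6
  z(2, 6) = -74  ←
  z(0, 7) = -56
The minimum is at p = 2, q = 6.

p = 2, q = 6, z = -74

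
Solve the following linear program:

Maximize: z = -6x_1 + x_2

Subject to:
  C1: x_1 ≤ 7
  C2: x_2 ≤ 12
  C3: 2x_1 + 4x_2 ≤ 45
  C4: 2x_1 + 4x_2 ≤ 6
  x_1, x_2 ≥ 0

Evaluate the objective at each vertex of the feasible region:
  z(0, 0) = 0
  z(3, 0) = -18
  z(0, 1.5) = 1.5  ←
The maximum is at x_1 = 0, x_2 = 1.5.

x_1 = 0, x_2 = 1.5, z = 1.5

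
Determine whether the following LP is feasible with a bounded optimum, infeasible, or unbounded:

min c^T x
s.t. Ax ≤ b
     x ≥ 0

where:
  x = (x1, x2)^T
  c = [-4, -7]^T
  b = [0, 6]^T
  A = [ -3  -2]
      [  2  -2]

Unbounded (objective can decrease without bound)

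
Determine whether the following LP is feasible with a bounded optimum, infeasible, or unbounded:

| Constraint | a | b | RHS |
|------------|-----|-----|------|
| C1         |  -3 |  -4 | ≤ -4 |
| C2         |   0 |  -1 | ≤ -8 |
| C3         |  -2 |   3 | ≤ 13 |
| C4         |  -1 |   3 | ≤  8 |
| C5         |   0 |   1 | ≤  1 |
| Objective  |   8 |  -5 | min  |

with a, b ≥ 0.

Infeasible (no feasible solution exists)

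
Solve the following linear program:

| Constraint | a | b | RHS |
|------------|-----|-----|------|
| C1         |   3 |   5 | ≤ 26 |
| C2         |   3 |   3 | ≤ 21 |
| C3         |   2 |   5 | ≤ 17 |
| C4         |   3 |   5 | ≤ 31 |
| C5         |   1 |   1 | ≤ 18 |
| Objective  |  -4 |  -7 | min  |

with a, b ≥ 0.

Evaluate the objective at each vertex of the feasible region:
  z(0, 0) = 0
  z(7, 0) = -28
  z(6, 1) = -31  ←
  z(0, 3.4) = -23.8
The minimum is at a = 6, b = 1.

a = 6, b = 1, z = -31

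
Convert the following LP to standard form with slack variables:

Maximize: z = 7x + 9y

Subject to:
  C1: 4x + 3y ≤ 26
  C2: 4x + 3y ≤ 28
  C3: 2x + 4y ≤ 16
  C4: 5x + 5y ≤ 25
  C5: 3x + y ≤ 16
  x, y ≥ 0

max z = 7x + 9y

s.t.
  4x + 3y + s1 = 26
  4x + 3y + s2 = 28
  2x + 4y + s3 = 16
  5x + 5y + s4 = 25
  3x + y + s5 = 16
  x, y, s1, s2, s3, s4, s5 ≥ 0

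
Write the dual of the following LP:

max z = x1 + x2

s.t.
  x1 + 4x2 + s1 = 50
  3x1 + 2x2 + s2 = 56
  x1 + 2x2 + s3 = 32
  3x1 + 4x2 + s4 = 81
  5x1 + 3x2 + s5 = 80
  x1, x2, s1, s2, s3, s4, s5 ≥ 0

Primal max cᵀx s.t. Ax ≤ b, x ≥ 0  →  Dual min bᵀy s.t. Aᵀy ≥ c, y ≥ 0.

Minimize: z = 50y1 + 56y2 + 32y3 + 81y4 + 80y5

Subject to:
  y1 + 3y2 + y3 + 3y4 + 5y5 ≥ 1
  4y1 + 2y2 + 2y3 + 4y4 + 3y5 ≥ 1
  y1, y2, y3, y4, y5 ≥ 0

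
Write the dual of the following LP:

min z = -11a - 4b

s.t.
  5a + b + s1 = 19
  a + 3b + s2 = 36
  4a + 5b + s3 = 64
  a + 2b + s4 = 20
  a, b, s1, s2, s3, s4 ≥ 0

Primal min cᵀx s.t. Ax ≤ b, x ≥ 0  →  Dual max −bᵀy s.t. Aᵀy ≥ −c, y ≥ 0.

Maximize: z = -19y1 - 36y2 - 64y3 - 20y4

Subject to:
  5y1 + y2 + 4y3 + y4 ≥ 11
  y1 + 3y2 + 5y3 + 2y4 ≥ 4
  y1, y2, y3, y4 ≥ 0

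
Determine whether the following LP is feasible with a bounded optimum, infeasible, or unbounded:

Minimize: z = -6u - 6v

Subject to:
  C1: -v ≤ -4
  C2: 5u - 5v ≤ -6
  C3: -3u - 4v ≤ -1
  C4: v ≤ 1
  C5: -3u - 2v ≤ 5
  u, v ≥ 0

Infeasible (no feasible solution exists)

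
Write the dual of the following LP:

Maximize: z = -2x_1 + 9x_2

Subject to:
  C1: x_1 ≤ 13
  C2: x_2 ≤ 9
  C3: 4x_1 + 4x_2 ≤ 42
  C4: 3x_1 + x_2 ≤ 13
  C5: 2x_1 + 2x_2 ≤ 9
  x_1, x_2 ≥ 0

Primal max cᵀx s.t. Ax ≤ b, x ≥ 0  →  Dual min bᵀy s.t. Aᵀy ≥ c, y ≥ 0.

Minimize: z = 13y1 + 9y2 + 42y3 + 13y4 + 9y5

Subject to:
  y1 + 4y3 + 3y4 + 2y5 ≥ -2
  y2 + 4y3 + y4 + 2y5 ≥ 9
  y1, y2, y3, y4, y5 ≥ 0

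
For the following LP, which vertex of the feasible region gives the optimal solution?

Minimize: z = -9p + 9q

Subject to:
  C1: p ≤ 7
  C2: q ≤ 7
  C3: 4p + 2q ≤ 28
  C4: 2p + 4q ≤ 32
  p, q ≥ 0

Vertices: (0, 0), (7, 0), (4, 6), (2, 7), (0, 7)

Evaluate the objective at each vertex of the feasible region:
  z(0, 0) = 0
  z(7, 0) = -63  ←
  z(4, 6) = 18
  z(2, 7) = 45
  z(0, 7) = 63
The minimum is at p = 7, q = 0.

(7, 0)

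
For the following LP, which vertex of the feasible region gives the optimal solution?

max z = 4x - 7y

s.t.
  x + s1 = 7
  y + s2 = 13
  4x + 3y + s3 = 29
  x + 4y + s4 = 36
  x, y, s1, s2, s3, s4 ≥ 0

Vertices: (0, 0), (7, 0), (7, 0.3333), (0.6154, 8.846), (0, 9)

Evaluate the objective at each vertex of the feasible region:
  z(0, 0) = 0
  z(7, 0) = 28  ←
  z(7, 0.3333) = 25.67
  z(0.6154, 8.846) = -59.46
  z(0, 9) = -63
The maximum is at x = 7, y = 0.

(7, 0)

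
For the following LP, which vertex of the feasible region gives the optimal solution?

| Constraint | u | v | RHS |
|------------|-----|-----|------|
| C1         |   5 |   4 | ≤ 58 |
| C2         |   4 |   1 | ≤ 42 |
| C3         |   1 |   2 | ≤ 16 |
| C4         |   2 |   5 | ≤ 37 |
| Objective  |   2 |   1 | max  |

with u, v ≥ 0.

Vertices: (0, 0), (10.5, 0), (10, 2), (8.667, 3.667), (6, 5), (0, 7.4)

Evaluate the objective at each vertex of the feasible region:
  z(0, 0) = 0
  z(10.5, 0) = 21
  z(10, 2) = 22  ←
  z(8.667, 3.667) = 21
  z(6, 5) = 17
  z(0, 7.4) = 7.4
The maximum is at u = 10, v = 2.

(10, 2)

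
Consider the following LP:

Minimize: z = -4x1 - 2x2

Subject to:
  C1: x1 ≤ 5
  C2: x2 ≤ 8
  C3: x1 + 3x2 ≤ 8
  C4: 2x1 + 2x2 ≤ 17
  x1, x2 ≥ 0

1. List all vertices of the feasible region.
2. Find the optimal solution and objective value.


1. (0, 0), (5, 0), (5, 1), (0, 2.667)
2. x1 = 5, x2 = 1, z = -22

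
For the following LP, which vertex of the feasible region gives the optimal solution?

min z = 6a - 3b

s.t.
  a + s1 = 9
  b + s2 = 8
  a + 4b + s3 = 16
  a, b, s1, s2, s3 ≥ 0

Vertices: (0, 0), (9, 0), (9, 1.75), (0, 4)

Evaluate the objective at each vertex of the feasible region:
  z(0, 0) = 0
  z(9, 0) = 54
  z(9, 1.75) = 48.75
  z(0, 4) = -12  ←
The minimum is at a = 0, b = 4.

(0, 4)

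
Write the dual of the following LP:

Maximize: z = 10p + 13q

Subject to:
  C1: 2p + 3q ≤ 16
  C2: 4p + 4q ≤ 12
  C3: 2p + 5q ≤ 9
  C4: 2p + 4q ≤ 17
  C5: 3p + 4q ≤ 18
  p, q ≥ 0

Primal max cᵀx s.t. Ax ≤ b, x ≥ 0  →  Dual min bᵀy s.t. Aᵀy ≥ c, y ≥ 0.

Minimize: z = 16y1 + 12y2 + 9y3 + 17y4 + 18y5

Subject to:
  2y1 + 4y2 + 2y3 + 2y4 + 3y5 ≥ 10
  3y1 + 4y2 + 5y3 + 4y4 + 4y5 ≥ 13
  y1, y2, y3, y4, y5 ≥ 0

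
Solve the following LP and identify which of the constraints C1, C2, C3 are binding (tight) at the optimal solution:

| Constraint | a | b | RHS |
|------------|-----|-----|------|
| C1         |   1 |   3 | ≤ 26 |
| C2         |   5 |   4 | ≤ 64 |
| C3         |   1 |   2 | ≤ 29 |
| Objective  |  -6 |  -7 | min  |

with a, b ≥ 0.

At a = 8, b = 6, compute slack b - a·x for each constraint:
  C1: 26 − 26 = 0  (binding)
  C2: 64 − 64 = 0  (binding)
  C3: 29 − 20 = 9  (slack)

Optimal: a = 8, b = 6
Binding: C1, C2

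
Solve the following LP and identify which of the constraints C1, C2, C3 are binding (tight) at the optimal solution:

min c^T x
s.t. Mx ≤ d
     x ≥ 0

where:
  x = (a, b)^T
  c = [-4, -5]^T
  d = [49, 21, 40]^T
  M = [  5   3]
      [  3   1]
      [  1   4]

At a = 4, b = 9, compute slack b - a·x for each constraint:
  C1: 49 − 47 = 2  (slack)
  C2: 21 − 21 = 0  (binding)
  C3: 40 − 40 = 0  (binding)

Optimal: a = 4, b = 9
Binding: C2, C3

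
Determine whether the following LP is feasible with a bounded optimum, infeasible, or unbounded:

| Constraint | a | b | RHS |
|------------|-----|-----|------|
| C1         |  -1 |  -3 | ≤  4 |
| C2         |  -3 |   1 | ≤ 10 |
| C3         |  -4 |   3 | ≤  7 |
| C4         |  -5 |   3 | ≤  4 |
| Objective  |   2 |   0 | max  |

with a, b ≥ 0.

Unbounded (objective can increase without bound)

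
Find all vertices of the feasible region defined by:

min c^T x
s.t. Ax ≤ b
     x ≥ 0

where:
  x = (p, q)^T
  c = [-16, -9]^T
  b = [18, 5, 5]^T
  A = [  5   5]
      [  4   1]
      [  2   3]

(0, 0), (1.25, 0), (1, 1), (0, 1.667)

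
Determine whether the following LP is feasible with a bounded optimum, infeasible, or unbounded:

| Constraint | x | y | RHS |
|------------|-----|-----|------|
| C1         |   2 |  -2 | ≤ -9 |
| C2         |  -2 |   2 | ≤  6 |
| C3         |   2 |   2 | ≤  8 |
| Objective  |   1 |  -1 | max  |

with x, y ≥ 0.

Infeasible (no feasible solution exists)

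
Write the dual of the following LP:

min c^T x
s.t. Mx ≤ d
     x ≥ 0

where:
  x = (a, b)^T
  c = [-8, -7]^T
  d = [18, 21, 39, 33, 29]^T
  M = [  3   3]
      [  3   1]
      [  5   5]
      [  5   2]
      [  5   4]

Primal min cᵀx s.t. Ax ≤ b, x ≥ 0  →  Dual max −bᵀy s.t. Aᵀy ≥ −c, y ≥ 0.

Maximize: z = -18y1 - 21y2 - 39y3 - 33y4 - 29y5

Subject to:
  3y1 + 3y2 + 5y3 + 5y4 + 5y5 ≥ 8
  3y1 + y2 + 5y3 + 2y4 + 4y5 ≥ 7
  y1, y2, y3, y4, y5 ≥ 0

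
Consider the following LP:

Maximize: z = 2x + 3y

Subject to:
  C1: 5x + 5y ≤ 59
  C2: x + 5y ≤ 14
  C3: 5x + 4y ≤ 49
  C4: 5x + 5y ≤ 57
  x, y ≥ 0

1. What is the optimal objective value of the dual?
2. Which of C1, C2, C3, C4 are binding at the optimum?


1. 21
2. C2, C3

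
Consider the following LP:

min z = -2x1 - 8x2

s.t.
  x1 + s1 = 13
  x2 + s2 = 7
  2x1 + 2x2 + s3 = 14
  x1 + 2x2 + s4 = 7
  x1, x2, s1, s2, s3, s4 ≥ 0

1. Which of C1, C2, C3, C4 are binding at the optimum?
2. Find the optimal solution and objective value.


1. C4
2. x1 = 0, x2 = 3.5, z = -28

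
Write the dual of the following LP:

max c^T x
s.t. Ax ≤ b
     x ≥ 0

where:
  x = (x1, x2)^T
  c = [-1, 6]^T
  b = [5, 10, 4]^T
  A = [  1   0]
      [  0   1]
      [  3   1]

Primal max cᵀx s.t. Ax ≤ b, x ≥ 0  →  Dual min bᵀy s.t. Aᵀy ≥ c, y ≥ 0.

Minimize: z = 5y1 + 10y2 + 4y3

Subject to:
  y1 + 3y3 ≥ -1
  y2 + y3 ≥ 6
  y1, y2, y3 ≥ 0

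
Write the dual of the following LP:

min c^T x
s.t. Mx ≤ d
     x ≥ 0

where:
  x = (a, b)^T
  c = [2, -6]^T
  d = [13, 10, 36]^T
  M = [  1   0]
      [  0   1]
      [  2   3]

Primal min cᵀx s.t. Ax ≤ b, x ≥ 0  →  Dual max −bᵀy s.t. Aᵀy ≥ −c, y ≥ 0.

Maximize: z = -13y1 - 10y2 - 36y3

Subject to:
  y1 + 2y3 ≥ -2
  y2 + 3y3 ≥ 6
  y1, y2, y3 ≥ 0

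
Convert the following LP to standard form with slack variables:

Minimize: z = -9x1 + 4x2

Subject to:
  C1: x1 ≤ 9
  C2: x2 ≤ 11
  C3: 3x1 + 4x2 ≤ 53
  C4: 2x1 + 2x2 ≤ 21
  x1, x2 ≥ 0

min z = -9x1 + 4x2

s.t.
  x1 + s1 = 9
  x2 + s2 = 11
  3x1 + 4x2 + s3 = 53
  2x1 + 2x2 + s4 = 21
  x1, x2, s1, s2, s3, s4 ≥ 0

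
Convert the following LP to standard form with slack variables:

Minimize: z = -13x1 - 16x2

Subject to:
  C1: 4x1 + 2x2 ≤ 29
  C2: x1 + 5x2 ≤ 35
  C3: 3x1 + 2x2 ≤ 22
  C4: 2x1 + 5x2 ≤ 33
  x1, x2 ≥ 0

min z = -13x1 - 16x2

s.t.
  4x1 + 2x2 + s1 = 29
  x1 + 5x2 + s2 = 35
  3x1 + 2x2 + s3 = 22
  2x1 + 5x2 + s4 = 33
  x1, x2, s1, s2, s3, s4 ≥ 0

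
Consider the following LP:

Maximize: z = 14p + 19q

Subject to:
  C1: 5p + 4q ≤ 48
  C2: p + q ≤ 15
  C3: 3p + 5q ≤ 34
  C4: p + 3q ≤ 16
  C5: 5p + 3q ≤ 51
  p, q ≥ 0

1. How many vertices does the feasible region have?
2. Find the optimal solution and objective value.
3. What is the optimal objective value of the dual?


1. 5
2. p = 8, q = 2, z = 150
3. 150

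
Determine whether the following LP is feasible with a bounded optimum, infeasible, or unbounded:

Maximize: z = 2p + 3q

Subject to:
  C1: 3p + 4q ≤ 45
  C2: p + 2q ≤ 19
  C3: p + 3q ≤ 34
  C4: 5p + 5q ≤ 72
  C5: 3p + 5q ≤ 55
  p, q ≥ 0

Feasible with a bounded optimal solution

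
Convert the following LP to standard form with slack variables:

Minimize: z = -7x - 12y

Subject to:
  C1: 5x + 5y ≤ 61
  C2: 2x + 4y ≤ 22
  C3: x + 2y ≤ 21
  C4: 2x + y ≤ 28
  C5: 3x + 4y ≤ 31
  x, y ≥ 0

min z = -7x - 12y

s.t.
  5x + 5y + s1 = 61
  2x + 4y + s2 = 22
  x + 2y + s3 = 21
  2x + y + s4 = 28
  3x + 4y + s5 = 31
  x, y, s1, s2, s3, s4, s5 ≥ 0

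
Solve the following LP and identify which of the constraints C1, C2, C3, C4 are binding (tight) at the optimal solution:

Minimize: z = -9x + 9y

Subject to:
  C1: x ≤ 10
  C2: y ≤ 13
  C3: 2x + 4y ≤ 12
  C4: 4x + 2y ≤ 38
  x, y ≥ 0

At x = 6, y = 0, compute slack b - a·x for each constraint:
  C1: 10 − 6 = 4  (slack)
  C2: 13 − 0 = 13  (slack)
  C3: 12 − 12 = 0  (binding)
  C4: 38 − 24 = 14  (slack)

Optimal: x = 6, y = 0
Binding: C3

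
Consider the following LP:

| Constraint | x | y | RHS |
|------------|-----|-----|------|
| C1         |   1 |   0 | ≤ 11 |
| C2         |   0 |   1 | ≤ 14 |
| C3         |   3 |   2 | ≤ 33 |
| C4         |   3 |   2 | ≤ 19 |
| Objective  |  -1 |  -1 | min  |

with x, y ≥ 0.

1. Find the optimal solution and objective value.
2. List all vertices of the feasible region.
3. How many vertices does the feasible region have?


1. x = 0, y = 9.5, z = -9.5
2. (0, 0), (6.333, 0), (0, 9.5)
3. 3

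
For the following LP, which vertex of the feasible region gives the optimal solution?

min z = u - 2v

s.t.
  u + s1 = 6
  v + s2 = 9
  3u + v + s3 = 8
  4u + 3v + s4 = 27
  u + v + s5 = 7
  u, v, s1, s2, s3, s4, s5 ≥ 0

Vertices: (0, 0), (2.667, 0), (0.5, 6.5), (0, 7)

Evaluate the objective at each vertex of the feasible region:
  z(0, 0) = 0
  z(2.667, 0) = 2.667
  z(0.5, 6.5) = -12.5
  z(0, 7) = -14  ←
The minimum is at u = 0, v = 7.

(0, 7)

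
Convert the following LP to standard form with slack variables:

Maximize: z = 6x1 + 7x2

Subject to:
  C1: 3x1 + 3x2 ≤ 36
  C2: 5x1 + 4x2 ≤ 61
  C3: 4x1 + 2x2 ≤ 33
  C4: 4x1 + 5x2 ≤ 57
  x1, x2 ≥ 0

max z = 6x1 + 7x2

s.t.
  3x1 + 3x2 + s1 = 36
  5x1 + 4x2 + s2 = 61
  4x1 + 2x2 + s3 = 33
  4x1 + 5x2 + s4 = 57
  x1, x2, s1, s2, s3, s4 ≥ 0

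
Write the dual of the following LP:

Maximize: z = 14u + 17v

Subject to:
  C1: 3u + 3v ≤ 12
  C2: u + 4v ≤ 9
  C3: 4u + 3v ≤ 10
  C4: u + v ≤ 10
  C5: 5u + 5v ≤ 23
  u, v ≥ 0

Primal max cᵀx s.t. Ax ≤ b, x ≥ 0  →  Dual min bᵀy s.t. Aᵀy ≥ c, y ≥ 0.

Minimize: z = 12y1 + 9y2 + 10y3 + 10y4 + 23y5

Subject to:
  3y1 + y2 + 4y3 + y4 + 5y5 ≥ 14
  3y1 + 4y2 + 3y3 + y4 + 5y5 ≥ 17
  y1, y2, y3, y4, y5 ≥ 0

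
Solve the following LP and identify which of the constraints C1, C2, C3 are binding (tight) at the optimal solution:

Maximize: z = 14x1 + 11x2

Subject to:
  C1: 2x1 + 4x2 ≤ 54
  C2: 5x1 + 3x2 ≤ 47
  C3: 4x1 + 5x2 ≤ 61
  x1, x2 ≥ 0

At x1 = 4, x2 = 9, compute slack b - a·x for each constraint:
  C1: 54 − 44 = 10  (slack)
  C2: 47 − 47 = 0  (binding)
  C3: 61 − 61 = 0  (binding)

Optimal: x1 = 4, x2 = 9
Binding: C2, C3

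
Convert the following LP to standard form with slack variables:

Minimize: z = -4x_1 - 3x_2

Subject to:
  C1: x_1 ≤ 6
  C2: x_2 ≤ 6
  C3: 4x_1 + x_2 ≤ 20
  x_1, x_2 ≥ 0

min z = -4x_1 - 3x_2

s.t.
  x_1 + s1 = 6
  x_2 + s2 = 6
  4x_1 + x_2 + s3 = 20
  x_1, x_2, s1, s2, s3 ≥ 0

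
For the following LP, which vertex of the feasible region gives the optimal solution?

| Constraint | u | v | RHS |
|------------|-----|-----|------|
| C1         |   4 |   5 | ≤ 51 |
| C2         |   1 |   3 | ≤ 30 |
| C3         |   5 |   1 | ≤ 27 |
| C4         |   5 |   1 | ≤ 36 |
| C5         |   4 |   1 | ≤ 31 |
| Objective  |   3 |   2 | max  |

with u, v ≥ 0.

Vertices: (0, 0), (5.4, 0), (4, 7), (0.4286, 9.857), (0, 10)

Evaluate the objective at each vertex of the feasible region:
  z(0, 0) = 0
  z(5.4, 0) = 16.2
  z(4, 7) = 26  ←
  z(0.4286, 9.857) = 21
  z(0, 10) = 20
The maximum is at u = 4, v = 7.

(4, 7)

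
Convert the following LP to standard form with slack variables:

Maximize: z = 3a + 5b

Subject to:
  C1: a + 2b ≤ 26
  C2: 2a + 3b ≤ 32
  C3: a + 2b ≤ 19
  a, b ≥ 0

max z = 3a + 5b

s.t.
  a + 2b + s1 = 26
  2a + 3b + s2 = 32
  a + 2b + s3 = 19
  a, b, s1, s2, s3 ≥ 0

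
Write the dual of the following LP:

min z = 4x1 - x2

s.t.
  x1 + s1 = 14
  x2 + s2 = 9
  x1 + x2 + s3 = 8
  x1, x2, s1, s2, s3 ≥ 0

Primal min cᵀx s.t. Ax ≤ b, x ≥ 0  →  Dual max −bᵀy s.t. Aᵀy ≥ −c, y ≥ 0.

Maximize: z = -14y1 - 9y2 - 8y3

Subject to:
  y1 + y3 ≥ -4
  y2 + y3 ≥ 1
  y1, y2, y3 ≥ 0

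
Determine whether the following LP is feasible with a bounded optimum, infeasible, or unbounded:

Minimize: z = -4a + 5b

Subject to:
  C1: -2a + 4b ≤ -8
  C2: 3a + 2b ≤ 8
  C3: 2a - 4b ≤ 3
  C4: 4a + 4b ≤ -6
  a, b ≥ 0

Infeasible (no feasible solution exists)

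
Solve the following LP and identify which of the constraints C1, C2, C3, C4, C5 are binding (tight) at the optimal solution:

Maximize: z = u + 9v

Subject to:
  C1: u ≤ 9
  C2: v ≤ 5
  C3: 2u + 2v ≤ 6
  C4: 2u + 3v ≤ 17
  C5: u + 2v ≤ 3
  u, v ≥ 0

At u = 0, v = 1.5, compute slack b - a·x for each constraint:
  C1: 9 − 0 = 9  (slack)
  C2: 5 − 1.5 = 3.5  (slack)
  C3: 6 − 3 = 3  (slack)
  C4: 17 − 4.5 = 12.5  (slack)
  C5: 3 − 3 = 0  (binding)

Optimal: u = 0, v = 1.5
Binding: C5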